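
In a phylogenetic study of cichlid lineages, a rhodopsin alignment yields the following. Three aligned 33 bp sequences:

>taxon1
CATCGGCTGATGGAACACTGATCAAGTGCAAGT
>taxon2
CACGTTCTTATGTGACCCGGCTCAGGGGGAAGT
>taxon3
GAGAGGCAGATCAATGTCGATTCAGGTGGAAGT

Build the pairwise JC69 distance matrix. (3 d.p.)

taxon1–taxon2: 13/33 sites differ → p ≈ 0.393939, d = −0.75 ln(1 − 0.525252) = 0.558728 ≈ 0.559.
taxon1–taxon3: 14/33 sites differ → p ≈ 0.424242, d = −0.75 ln(1 − 0.565656) = 0.625439 ≈ 0.625.
taxon2–taxon3: 16/33 sites differ → p ≈ 0.484848, d = −0.75 ln(1 − 0.646464) = 0.779827 ≈ 0.780.

d(taxon1,taxon2) = 0.559, d(taxon1,taxon3) = 0.625, d(taxon2,taxon3) = 0.780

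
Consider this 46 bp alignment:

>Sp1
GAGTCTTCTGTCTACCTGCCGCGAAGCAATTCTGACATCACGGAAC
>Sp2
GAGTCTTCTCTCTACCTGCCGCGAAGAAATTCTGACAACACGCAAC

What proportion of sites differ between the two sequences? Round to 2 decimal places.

The sequences differ at 4 of 46 positions (sites 10, 27, 38, 43).
p = 4/46 = 0.086956… ≈ 0.09 (to 2 d.p.).

0.09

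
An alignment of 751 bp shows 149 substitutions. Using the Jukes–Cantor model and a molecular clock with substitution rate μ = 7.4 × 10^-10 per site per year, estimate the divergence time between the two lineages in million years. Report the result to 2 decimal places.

p = 149/751 ≈ 0.198402.
d = −(3/4) ln(1 − 4p/3) = −0.75 ln(1 − 0.264536) = −0.75 ln(0.735464)
  = −0.75 × (-0.307254) = 0.230441 substitutions/site.
Under a molecular clock d = 2μt, so t = d/(2μ) = 0.230441 / (2 × 7.4 × 10^-10) = 155.70 million years.

155.70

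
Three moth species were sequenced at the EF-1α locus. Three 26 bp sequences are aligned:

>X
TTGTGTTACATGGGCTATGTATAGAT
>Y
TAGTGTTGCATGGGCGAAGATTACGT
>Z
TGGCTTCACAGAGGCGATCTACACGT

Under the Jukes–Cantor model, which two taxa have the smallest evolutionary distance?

X and Y

X–Y: 8/26 differ, p = 0.308, d = 0.396.
X–Z: 11/26 differ, p = 0.423, d = 0.623.
Y–Z: 12/26 differ, p = 0.462, d = 0.717.
The smallest distance is between X and Y.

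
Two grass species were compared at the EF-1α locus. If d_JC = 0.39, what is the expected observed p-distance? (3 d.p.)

p = (3/4)(1 − e^(−4d/3)) = 0.75 × (1 − e^(-0.52)) = 0.75 × (1 − 0.594521) = 0.304109.

0.304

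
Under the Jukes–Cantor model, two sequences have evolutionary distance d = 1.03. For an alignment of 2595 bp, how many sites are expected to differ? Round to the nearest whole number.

1453

Invert JC69: p = (3/4)(1 − e^(−4d/3)) = 0.75 × (1 − e^(-1.373333)) = 0.75 × (1 − 0.253261) = 0.560054.
Expected differing sites = pL ≈ 0.560054 × 2595 = 1453.34013 ≈ 1453.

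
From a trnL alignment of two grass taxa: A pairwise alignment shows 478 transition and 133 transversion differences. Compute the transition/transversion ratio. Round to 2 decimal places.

3.59

R = 478/133 = 3.593984… ≈ 3.59 (to 2 d.p.).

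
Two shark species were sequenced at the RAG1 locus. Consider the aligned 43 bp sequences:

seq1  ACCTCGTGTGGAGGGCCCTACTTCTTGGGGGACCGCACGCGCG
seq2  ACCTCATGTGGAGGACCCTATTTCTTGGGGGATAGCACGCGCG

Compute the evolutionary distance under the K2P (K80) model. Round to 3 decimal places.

0.129

Of 43 sites, 4 differences are transitions and 1 are transversions, so P = 4/43 ≈ 0.093023 and Q = 1/43 ≈ 0.023256.
Under the Kimura two-parameter model, d = −½ ln(1 − 2P − Q) − ¼ ln(1 − 2Q).
1 − 2P − Q = 0.790698, giving −½ ln(0.790698) = 0.117420.
1 − 2Q = 0.953488, giving −¼ ln(0.953488) = 0.011907.
d = 0.117420 + 0.011907 = 0.129327.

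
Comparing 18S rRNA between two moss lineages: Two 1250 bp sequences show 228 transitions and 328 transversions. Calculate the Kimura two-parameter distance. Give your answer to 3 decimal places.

P = 228/1250 = 0.1824 and Q = 328/1250 = 0.2624.
Under the Kimura two-parameter model, d = −½ ln(1 − 2P − Q) − ¼ ln(1 − 2Q).
1 − 2P − Q = 0.3728, giving −½ ln(0.3728) = 0.493357.
1 − 2Q = 0.4752, giving −¼ ln(0.4752) = 0.186005.
d = 0.493357 + 0.186005 = 0.679362.

0.679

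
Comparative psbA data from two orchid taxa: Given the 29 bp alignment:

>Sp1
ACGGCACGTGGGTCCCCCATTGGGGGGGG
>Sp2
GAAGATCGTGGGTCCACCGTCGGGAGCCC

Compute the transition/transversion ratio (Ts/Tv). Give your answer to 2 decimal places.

0.71

Transitions are A↔G and C↔T; transversions are all other mismatches.
Transitions: 5. Transversions: 7.
R = 5/7 = 0.714285… ≈ 0.71 (to 2 d.p.).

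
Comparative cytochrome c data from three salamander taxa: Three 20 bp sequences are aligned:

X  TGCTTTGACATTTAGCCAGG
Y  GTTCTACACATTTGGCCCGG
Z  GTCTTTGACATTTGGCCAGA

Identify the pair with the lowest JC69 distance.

X and Z

X–Y: 8/20 differ, p = 0.400, d = 0.572.
X–Z: 4/20 differ, p = 0.200, d = 0.233.
Y–Z: 6/20 differ, p = 0.300, d = 0.383.
The smallest distance is between X and Z.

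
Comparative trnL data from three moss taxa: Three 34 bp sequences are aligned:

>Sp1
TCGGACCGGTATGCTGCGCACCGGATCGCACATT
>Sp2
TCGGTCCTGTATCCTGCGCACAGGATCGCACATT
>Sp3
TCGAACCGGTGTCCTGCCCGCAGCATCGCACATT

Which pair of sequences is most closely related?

Sp1–Sp2: 4/34 differ, p = 0.118, d = 0.128.
Sp1–Sp3: 7/34 differ, p = 0.206, d = 0.241.
Sp2–Sp3: 7/34 differ, p = 0.206, d = 0.241.
The smallest distance is between Sp1 and Sp2.

Sp1 and Sp2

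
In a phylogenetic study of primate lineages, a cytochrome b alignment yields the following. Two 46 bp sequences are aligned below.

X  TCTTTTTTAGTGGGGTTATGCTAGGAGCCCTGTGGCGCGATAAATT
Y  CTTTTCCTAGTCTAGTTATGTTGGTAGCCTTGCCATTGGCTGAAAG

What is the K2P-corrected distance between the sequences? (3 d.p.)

0.756

Of 46 sites, 12 differences are transitions and 9 are transversions, so P = 12/46 ≈ 0.26087 and Q = 9/46 ≈ 0.195652.
Under the Kimura two-parameter model, d = −½ ln(1 − 2P − Q) − ¼ ln(1 − 2Q).
1 − 2P − Q = 0.282608, giving −½ ln(0.282608) = 0.631847.
1 − 2Q = 0.608696, giving −¼ ln(0.608696) = 0.124109.
d = 0.631847 + 0.124109 = 0.755956.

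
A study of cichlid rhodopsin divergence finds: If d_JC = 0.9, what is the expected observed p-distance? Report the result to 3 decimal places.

p = (3/4)(1 − e^(−4d/3)) = 0.75 × (1 − e^(-1.2)) = 0.75 × (1 − 0.301194) = 0.524105.

0.524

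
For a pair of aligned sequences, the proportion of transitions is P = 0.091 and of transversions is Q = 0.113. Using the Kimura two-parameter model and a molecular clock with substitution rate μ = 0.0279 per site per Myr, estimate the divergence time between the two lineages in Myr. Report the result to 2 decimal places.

4.28

Under the Kimura two-parameter model, d = −½ ln(1 − 2P − Q) − ¼ ln(1 − 2Q).
1 − 2P − Q = 0.705, giving −½ ln(0.705) = 0.174779.
1 − 2Q = 0.774, giving −¼ ln(0.774) = 0.064046.
d = 0.174779 + 0.064046 = 0.238825.
Under a molecular clock d = 2μt, so t = d/(2μ) = 0.238825 / (2 × 0.0279) = 4.28 Myr.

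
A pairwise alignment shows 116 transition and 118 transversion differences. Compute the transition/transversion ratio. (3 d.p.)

0.983

R = 116/118 = 0.983050… ≈ 0.983 (to 3 d.p.).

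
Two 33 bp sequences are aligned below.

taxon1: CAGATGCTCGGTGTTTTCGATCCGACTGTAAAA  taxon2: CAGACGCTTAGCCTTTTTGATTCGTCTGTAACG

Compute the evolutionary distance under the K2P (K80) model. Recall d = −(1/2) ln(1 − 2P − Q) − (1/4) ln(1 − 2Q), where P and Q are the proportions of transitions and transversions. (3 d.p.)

0.412

Of 33 sites, 7 differences are transitions and 3 are transversions, so P = 7/33 ≈ 0.212121 and Q = 3/33 ≈ 0.090909.
Under the Kimura two-parameter model, d = −½ ln(1 − 2P − Q) − ¼ ln(1 − 2Q).
1 − 2P − Q = 0.484849, giving −½ ln(0.484849) = 0.361959.
1 − 2Q = 0.818182, giving −¼ ln(0.818182) = 0.050168.
d = 0.361959 + 0.050168 = 0.412127.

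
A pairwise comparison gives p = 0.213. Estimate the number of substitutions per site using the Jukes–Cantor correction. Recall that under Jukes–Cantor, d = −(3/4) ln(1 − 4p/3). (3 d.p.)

0.251

d = −(3/4) ln(1 − 4p/3) = −0.75 ln(1 − 0.284) = −0.75 ln(0.716)
  = −0.75 × (-0.334075) = 0.250556 substitutions/site.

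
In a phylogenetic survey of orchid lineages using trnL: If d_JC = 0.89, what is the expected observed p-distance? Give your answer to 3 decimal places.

0.521

p = (3/4)(1 − e^(−4d/3)) = 0.75 × (1 − e^(-1.186667)) = 0.75 × (1 − 0.305237) = 0.521072.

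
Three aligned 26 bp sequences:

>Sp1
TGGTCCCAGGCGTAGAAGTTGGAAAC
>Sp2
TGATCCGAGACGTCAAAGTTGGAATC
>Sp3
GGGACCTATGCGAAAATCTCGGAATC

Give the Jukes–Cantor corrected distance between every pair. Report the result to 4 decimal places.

d(Sp1,Sp2) = 0.2758, d(Sp1,Sp3) = 0.5393, d(Sp2,Sp3) = 0.6228

Sp1–Sp2: 6/26 sites differ → p ≈ 0.230769, d = −0.75 ln(1 − 0.307692) = 0.275793 ≈ 0.2758.
Sp1–Sp3: 10/26 sites differ → p ≈ 0.384615, d = −0.75 ln(1 − 0.51282) = 0.539341 ≈ 0.5393.
Sp2–Sp3: 11/26 sites differ → p ≈ 0.423077, d = −0.75 ln(1 − 0.564103) = 0.622762 ≈ 0.6228.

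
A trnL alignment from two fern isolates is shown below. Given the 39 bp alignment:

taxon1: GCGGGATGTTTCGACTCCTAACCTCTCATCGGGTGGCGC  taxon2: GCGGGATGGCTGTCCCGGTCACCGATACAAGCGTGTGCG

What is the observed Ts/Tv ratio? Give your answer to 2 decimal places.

0.11

Transitions are A↔G and C↔T; transversions are all other mismatches.
Transitions: 2. Transversions: 18.
R = 2/18 = 0.111111… ≈ 0.11 (to 2 d.p.).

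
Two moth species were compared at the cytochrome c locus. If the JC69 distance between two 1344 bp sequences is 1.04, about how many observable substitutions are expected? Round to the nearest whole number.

756

Invert JC69: p = (3/4)(1 − e^(−4d/3)) = 0.75 × (1 − e^(-1.386667)) = 0.75 × (1 − 0.249907) = 0.562570.
Expected differing sites = pL ≈ 0.562570 × 1344 = 756.09408 ≈ 756.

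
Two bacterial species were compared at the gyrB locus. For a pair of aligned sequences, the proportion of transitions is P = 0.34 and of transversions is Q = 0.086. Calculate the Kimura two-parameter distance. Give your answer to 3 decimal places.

Under the Kimura two-parameter model, d = −½ ln(1 − 2P − Q) − ¼ ln(1 − 2Q).
1 − 2P − Q = 0.234, giving −½ ln(0.234) = 0.726217.
1 − 2Q = 0.828, giving −¼ ln(0.828) = 0.047186.
d = 0.726217 + 0.047186 = 0.773403.

0.773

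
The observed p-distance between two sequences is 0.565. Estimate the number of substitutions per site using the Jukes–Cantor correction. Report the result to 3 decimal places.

1.050

d = −(3/4) ln(1 − 4p/3) = −0.75 ln(1 − 0.753333) = −0.75 ln(0.246667)
  = −0.75 × (-1.399716) = 1.049787 substitutions/site.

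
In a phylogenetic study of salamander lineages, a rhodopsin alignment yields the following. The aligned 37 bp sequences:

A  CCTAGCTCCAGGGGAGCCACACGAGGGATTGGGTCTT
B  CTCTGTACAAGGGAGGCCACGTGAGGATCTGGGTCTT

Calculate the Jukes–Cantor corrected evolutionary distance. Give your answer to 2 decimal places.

The sequences differ at 13 of 37 sites, so p = 13/37 ≈ 0.351351.
d = −(3/4) ln(1 − 4p/3) = −0.75 ln(1 − 0.468468) = −0.75 ln(0.531532)
  = −0.75 × (-0.631992) = 0.473994 substitutions/site.

0.47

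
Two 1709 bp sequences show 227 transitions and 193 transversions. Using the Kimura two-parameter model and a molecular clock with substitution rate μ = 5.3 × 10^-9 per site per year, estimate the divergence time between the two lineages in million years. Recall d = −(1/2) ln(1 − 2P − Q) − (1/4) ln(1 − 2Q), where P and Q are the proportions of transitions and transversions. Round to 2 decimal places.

P = 227/1709 ≈ 0.132826 and Q = 193/1709 ≈ 0.112932.
Under the Kimura two-parameter model, d = −½ ln(1 − 2P − Q) − ¼ ln(1 − 2Q).
1 − 2P − Q = 0.621416, giving −½ ln(0.621416) = 0.237877.
1 − 2Q = 0.774136, giving −¼ ln(0.774136) = 0.064002.
d = 0.237877 + 0.064002 = 0.301879.
Under a molecular clock d = 2μt, so t = d/(2μ) = 0.301879 / (2 × 5.3 × 10^-9) = 28.48 million years.

28.48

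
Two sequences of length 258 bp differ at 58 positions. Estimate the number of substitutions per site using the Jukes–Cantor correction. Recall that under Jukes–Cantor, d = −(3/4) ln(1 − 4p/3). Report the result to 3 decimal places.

p = 58/258 ≈ 0.224806.
d = −(3/4) ln(1 − 4p/3) = −0.75 ln(1 − 0.299741) = −0.75 ln(0.700259)
  = −0.75 × (-0.356305) = 0.267229 substitutions/site.

0.267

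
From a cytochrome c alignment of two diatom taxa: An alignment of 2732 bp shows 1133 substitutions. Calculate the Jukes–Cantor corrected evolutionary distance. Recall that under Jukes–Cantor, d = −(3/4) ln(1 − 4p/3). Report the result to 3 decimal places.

p = 1133/2732 ≈ 0.414714.
d = −(3/4) ln(1 − 4p/3) = −0.75 ln(1 − 0.552952) = −0.75 ln(0.447048)
  = −0.75 × (-0.805089) = 0.603817 substitutions/site.

0.604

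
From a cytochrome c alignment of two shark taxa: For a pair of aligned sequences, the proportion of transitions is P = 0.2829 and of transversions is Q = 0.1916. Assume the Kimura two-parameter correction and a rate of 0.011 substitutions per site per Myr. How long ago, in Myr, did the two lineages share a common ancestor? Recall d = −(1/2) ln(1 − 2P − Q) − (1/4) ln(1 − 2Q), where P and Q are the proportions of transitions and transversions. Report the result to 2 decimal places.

37.68

Under the Kimura two-parameter model, d = −½ ln(1 − 2P − Q) − ¼ ln(1 − 2Q).
1 − 2P − Q = 0.2426, giving −½ ln(0.2426) = 0.708171.
1 − 2Q = 0.6168, giving −¼ ln(0.6168) = 0.120803.
d = 0.708171 + 0.120803 = 0.828974.
Under a molecular clock d = 2μt, so t = d/(2μ) = 0.828974 / (2 × 0.011) = 37.68 Myr.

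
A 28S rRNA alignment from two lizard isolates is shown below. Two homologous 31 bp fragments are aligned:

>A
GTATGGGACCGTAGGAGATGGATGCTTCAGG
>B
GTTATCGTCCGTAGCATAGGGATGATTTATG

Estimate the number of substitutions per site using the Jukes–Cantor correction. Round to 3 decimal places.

0.481

The sequences differ at 11 of 31 sites, so p = 11/31 ≈ 0.354839.
d = −(3/4) ln(1 − 4p/3) = −0.75 ln(1 − 0.473119) = −0.75 ln(0.526881)
  = −0.75 × (-0.640781) = 0.480586 substitutions/site.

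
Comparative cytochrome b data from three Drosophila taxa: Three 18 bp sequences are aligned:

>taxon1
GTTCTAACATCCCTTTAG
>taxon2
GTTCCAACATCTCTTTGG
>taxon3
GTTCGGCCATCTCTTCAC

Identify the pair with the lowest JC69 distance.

taxon1 and taxon2

taxon1–taxon2: 3/18 differ, p = 0.167, d = 0.188.
taxon1–taxon3: 6/18 differ, p = 0.333, d = 0.441.
taxon2–taxon3: 6/18 differ, p = 0.333, d = 0.441.
The smallest distance is between taxon1 and taxon2.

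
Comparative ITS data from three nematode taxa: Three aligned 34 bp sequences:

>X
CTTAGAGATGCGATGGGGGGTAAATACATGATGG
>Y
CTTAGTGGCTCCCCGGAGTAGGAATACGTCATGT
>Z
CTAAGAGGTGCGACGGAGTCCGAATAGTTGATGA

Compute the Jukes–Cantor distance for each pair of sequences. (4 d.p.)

X–Y: 15/34 sites differ → p ≈ 0.441176, d = −0.75 ln(1 − 0.588235) = 0.665477 ≈ 0.6655.
X–Z: 11/34 sites differ → p ≈ 0.323529, d = −0.75 ln(1 − 0.431372) = 0.423397 ≈ 0.4234.
Y–Z: 12/34 sites differ → p ≈ 0.352941, d = −0.75 ln(1 − 0.470588) = 0.476991 ≈ 0.4770.

d(X,Y) = 0.6655, d(X,Z) = 0.4234, d(Y,Z) = 0.4770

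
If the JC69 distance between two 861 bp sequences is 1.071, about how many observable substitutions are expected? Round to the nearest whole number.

491

Invert JC69: p = (3/4)(1 − e^(−4d/3)) = 0.75 × (1 − e^(-1.428)) = 0.75 × (1 − 0.239788) = 0.570159.
Expected differing sites = pL ≈ 0.570159 × 861 = 490.906899 ≈ 491.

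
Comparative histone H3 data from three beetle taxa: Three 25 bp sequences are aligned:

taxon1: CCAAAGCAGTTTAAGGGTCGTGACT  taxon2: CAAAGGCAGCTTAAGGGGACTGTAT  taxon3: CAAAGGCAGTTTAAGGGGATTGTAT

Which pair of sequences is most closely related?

taxon2 and taxon3

taxon1–taxon2: 8/25 differ, p = 0.320, d = 0.417.
taxon1–taxon3: 7/25 differ, p = 0.280, d = 0.351.
taxon2–taxon3: 2/25 differ, p = 0.080, d = 0.085.
The smallest distance is between taxon2 and taxon3.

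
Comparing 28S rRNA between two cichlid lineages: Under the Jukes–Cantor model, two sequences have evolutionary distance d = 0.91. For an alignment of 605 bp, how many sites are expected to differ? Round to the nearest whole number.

319

Invert JC69: p = (3/4)(1 − e^(−4d/3)) = 0.75 × (1 − e^(-1.213333)) = 0.75 × (1 − 0.297205) = 0.527096.
Expected differing sites = pL ≈ 0.527096 × 605 = 318.89308 ≈ 319.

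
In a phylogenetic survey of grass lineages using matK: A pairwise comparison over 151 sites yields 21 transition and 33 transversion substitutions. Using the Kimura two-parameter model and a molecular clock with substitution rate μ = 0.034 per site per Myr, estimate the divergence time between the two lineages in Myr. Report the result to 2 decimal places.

P = 21/151 ≈ 0.139073 and Q = 33/151 ≈ 0.218543.
Under the Kimura two-parameter model, d = −½ ln(1 − 2P − Q) − ¼ ln(1 − 2Q).
1 − 2P − Q = 0.503311, giving −½ ln(0.503311) = 0.343274.
1 − 2Q = 0.562914, giving −¼ ln(0.562914) = 0.143657.
d = 0.343274 + 0.143657 = 0.486931.
Under a molecular clock d = 2μt, so t = d/(2μ) = 0.486931 / (2 × 0.034) = 7.16 Myr.

7.16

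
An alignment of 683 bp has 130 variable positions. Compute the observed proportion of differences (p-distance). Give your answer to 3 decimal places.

p = 130/683 = 0.190336… ≈ 0.190 (to 3 d.p.).

0.190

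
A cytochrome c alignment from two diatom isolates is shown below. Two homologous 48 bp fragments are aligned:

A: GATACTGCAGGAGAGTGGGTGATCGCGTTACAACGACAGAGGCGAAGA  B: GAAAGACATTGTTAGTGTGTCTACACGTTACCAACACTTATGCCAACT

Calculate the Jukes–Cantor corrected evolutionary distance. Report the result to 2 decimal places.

The sequences differ at 23 of 48 sites, so p = 23/48 ≈ 0.479167.
d = −(3/4) ln(1 − 4p/3) = −0.75 ln(1 − 0.638889) = −0.75 ln(0.361111)
  = −0.75 × (-1.018570) = 0.763928 substitutions/site.

0.76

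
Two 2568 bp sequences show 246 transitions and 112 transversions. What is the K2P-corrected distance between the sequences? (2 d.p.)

P = 246/2568 ≈ 0.095794 and Q = 112/2568 ≈ 0.043614.
Under the Kimura two-parameter model, d = −½ ln(1 − 2P − Q) − ¼ ln(1 − 2Q).
1 − 2P − Q = 0.764798, giving −½ ln(0.764798) = 0.134072.
1 − 2Q = 0.912772, giving −¼ ln(0.912772) = 0.022817.
d = 0.134072 + 0.022817 = 0.156889.

0.16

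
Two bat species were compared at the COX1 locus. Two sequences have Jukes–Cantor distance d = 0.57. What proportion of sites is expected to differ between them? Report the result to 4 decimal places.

p = (3/4)(1 − e^(−4d/3)) = 0.75 × (1 − e^(-0.76)) = 0.75 × (1 − 0.467666) = 0.399251.

0.3993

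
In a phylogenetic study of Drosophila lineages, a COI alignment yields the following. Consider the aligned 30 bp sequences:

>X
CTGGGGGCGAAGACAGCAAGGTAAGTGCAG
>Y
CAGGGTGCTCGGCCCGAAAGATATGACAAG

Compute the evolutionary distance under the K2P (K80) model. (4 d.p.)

Of 30 sites, 2 differences are transitions and 11 are transversions, so P = 2/30 ≈ 0.066667 and Q = 11/30 ≈ 0.366667.
Under the Kimura two-parameter model, d = −½ ln(1 − 2P − Q) − ¼ ln(1 − 2Q).
1 − 2P − Q = 0.499999, giving −½ ln(0.499999) = 0.346575.
1 − 2Q = 0.266666, giving −¼ ln(0.266666) = 0.330440.
d = 0.346575 + 0.330440 = 0.677015.

0.6770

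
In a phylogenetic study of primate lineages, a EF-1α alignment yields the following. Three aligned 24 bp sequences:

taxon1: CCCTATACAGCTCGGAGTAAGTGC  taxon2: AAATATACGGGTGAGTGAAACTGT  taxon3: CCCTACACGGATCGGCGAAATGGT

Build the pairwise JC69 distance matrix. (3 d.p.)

d(taxon1,taxon2) = 0.708, d(taxon1,taxon3) = 0.441, d(taxon2,taxon3) = 0.608

taxon1–taxon2: 11/24 sites differ → p ≈ 0.458333, d = −0.75 ln(1 − 0.611111) = 0.708346 ≈ 0.708.
taxon1–taxon3: 8/24 sites differ → p ≈ 0.333333, d = −0.75 ln(1 − 0.444444) = 0.440839 ≈ 0.441.
taxon2–taxon3: 10/24 sites differ → p ≈ 0.416667, d = −0.75 ln(1 − 0.555556) = 0.608198 ≈ 0.608.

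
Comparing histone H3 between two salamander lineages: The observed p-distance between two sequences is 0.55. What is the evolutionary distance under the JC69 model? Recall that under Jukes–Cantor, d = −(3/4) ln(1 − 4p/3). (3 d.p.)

0.991

d = −(3/4) ln(1 − 4p/3) = −0.75 ln(1 − 0.733333) = −0.75 ln(0.266667)
  = −0.75 × (-1.321755) = 0.991316 substitutions/site.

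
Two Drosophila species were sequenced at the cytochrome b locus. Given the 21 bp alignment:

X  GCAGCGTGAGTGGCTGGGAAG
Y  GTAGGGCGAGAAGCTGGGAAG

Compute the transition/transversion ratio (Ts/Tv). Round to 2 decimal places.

Transitions are A↔G and C↔T; transversions are all other mismatches.
Transitions: 3. Transversions: 2.
R = 3/2 = 1.50.

1.50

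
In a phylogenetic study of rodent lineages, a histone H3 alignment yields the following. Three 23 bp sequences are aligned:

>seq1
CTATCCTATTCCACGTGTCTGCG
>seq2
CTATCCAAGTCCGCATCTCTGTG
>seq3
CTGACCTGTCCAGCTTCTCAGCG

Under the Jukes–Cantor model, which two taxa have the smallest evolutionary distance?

seq1–seq2: 6/23 differ, p = 0.261, d = 0.321.
seq1–seq3: 9/23 differ, p = 0.391, d = 0.553.
seq2–seq3: 10/23 differ, p = 0.435, d = 0.650.
The smallest distance is between seq1 and seq2.

seq1 and seq2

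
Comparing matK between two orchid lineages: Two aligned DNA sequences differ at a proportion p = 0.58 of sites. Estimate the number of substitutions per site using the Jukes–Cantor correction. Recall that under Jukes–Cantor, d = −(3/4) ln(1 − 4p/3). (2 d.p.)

1.11

d = −(3/4) ln(1 − 4p/3) = −0.75 ln(1 − 0.773333) = −0.75 ln(0.226667)
  = −0.75 × (-1.484273) = 1.113205 substitutions/site.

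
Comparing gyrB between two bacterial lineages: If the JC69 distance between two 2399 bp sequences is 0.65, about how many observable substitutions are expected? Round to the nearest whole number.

1043

Invert JC69: p = (3/4)(1 − e^(−4d/3)) = 0.75 × (1 − e^(-0.866667)) = 0.75 × (1 − 0.420350) = 0.434738.
Expected differing sites = pL ≈ 0.434738 × 2399 = 1042.936462 ≈ 1043.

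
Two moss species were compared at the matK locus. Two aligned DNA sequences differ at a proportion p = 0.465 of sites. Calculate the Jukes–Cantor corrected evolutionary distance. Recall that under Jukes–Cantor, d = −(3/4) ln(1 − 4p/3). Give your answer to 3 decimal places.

0.726

d = −(3/4) ln(1 − 4p/3) = −0.75 ln(1 − 0.62) = −0.75 ln(0.38)
  = −0.75 × (-0.967584) = 0.725688 substitutions/site.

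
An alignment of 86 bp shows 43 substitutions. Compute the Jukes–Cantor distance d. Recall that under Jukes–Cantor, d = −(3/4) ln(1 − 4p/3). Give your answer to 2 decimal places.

0.82

p = 43/86 = 0.5.
d = −(3/4) ln(1 − 4p/3) = −0.75 ln(1 − 0.666667) = −0.75 ln(0.333333)
  = −0.75 × (-1.098613) = 0.823960 substitutions/site.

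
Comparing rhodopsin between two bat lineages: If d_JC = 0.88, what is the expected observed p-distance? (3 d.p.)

0.518

p = (3/4)(1 − e^(−4d/3)) = 0.75 × (1 − e^(-1.173333)) = 0.75 × (1 − 0.309334) = 0.518000.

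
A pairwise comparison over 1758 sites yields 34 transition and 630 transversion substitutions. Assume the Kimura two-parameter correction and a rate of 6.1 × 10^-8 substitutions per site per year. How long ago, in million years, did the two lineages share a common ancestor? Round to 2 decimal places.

P = 34/1758 ≈ 0.01934 and Q = 630/1758 ≈ 0.358362.
Under the Kimura two-parameter model, d = −½ ln(1 − 2P − Q) − ¼ ln(1 − 2Q).
1 − 2P − Q = 0.602958, giving −½ ln(0.602958) = 0.252954.
1 − 2Q = 0.283276, giving −¼ ln(0.283276) = 0.315333.
d = 0.252954 + 0.315333 = 0.568287.
Under a molecular clock d = 2μt, so t = d/(2μ) = 0.568287 / (2 × 6.1 × 10^-8) = 4.66 million years.

4.66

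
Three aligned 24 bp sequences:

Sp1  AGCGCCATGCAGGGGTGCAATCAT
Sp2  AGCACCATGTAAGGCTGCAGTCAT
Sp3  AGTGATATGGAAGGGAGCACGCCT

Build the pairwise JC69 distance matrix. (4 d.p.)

Sp1–Sp2: 5/24 sites differ → p ≈ 0.208333, d = −0.75 ln(1 − 0.277777) = 0.244066 ≈ 0.2441.
Sp1–Sp3: 9/24 sites differ → p = 0.375, d = −0.75 ln(1 − 0.5) = 0.519860 ≈ 0.5199.
Sp2–Sp3: 10/24 sites differ → p ≈ 0.416667, d = −0.75 ln(1 − 0.555556) = 0.608198 ≈ 0.6082.

d(Sp1,Sp2) = 0.2441, d(Sp1,Sp3) = 0.5199, d(Sp2,Sp3) = 0.6082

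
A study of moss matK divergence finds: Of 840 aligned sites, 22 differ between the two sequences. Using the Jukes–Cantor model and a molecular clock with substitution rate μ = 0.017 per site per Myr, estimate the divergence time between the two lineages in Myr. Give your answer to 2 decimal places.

p = 22/840 ≈ 0.02619.
d = −(3/4) ln(1 − 4p/3) = −0.75 ln(1 − 0.03492) = −0.75 ln(0.96508)
  = −0.75 × (-0.035544) = 0.026658 substitutions/site.
Under a molecular clock d = 2μt, so t = d/(2μ) = 0.026658 / (2 × 0.017) = 0.78 Myr.

0.78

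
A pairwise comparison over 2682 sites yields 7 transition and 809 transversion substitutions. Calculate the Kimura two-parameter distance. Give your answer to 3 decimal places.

0.414

P = 7/2682 ≈ 0.00261 and Q = 809/2682 ≈ 0.301641.
Under the Kimura two-parameter model, d = −½ ln(1 − 2P − Q) − ¼ ln(1 − 2Q).
1 − 2P − Q = 0.693139, giving −½ ln(0.693139) = 0.183262.
1 − 2Q = 0.396718, giving −¼ ln(0.396718) = 0.231132.
d = 0.183262 + 0.231132 = 0.414394.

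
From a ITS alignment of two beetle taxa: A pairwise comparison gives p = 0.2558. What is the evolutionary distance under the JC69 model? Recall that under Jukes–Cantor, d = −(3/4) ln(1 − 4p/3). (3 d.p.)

0.313

d = −(3/4) ln(1 − 4p/3) = −0.75 ln(1 − 0.341067) = −0.75 ln(0.658933)
  = −0.75 × (-0.417133) = 0.312850 substitutions/site.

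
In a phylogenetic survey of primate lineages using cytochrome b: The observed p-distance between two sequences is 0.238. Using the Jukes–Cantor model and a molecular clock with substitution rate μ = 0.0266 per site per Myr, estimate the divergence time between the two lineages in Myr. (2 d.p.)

d = −(3/4) ln(1 − 4p/3) = −0.75 ln(1 − 0.317333) = −0.75 ln(0.682667)
  = −0.75 × (-0.381748) = 0.286311 substitutions/site.
Under a molecular clock d = 2μt, so t = d/(2μ) = 0.286311 / (2 × 0.0266) = 5.38 Myr.

5.38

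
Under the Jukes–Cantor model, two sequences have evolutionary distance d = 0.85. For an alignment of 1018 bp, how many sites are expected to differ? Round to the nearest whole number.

518

Invert JC69: p = (3/4)(1 − e^(−4d/3)) = 0.75 × (1 − e^(-1.133333)) = 0.75 × (1 − 0.321958) = 0.508532.
Expected differing sites = pL ≈ 0.508532 × 1018 = 517.685576 ≈ 518.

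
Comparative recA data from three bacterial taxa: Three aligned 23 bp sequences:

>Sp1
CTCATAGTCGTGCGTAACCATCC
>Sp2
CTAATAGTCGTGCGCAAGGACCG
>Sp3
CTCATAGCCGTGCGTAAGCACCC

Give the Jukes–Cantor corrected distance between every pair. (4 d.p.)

d(Sp1,Sp2) = 0.3206, d(Sp1,Sp3) = 0.1433, d(Sp2,Sp3) = 0.2567

Sp1–Sp2: 6/23 sites differ → p ≈ 0.26087, d = −0.75 ln(1 − 0.347827) = 0.320584 ≈ 0.3206.
Sp1–Sp3: 3/23 sites differ → p ≈ 0.130435, d = −0.75 ln(1 − 0.173913) = 0.143291 ≈ 0.1433.
Sp2–Sp3: 5/23 sites differ → p ≈ 0.217391, d = −0.75 ln(1 − 0.289855) = 0.256715 ≈ 0.2567.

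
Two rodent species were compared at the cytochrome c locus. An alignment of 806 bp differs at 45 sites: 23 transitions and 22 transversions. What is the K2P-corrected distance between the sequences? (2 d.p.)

0.06

P = 23/806 ≈ 0.028536 and Q = 22/806 ≈ 0.027295.
Under the Kimura two-parameter model, d = −½ ln(1 − 2P − Q) − ¼ ln(1 − 2Q).
1 − 2P − Q = 0.915633, giving −½ ln(0.915633) = 0.044070.
1 − 2Q = 0.94541, giving −¼ ln(0.94541) = 0.014034.
d = 0.044070 + 0.014034 = 0.058104.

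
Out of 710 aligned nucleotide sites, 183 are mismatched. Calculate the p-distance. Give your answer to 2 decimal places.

0.26

p = 183/710 = 0.257746… ≈ 0.26 (to 2 d.p.).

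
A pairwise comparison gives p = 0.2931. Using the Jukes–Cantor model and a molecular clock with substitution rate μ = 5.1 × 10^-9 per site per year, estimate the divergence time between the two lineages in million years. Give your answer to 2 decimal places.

d = −(3/4) ln(1 − 4p/3) = −0.75 ln(1 − 0.3908) = −0.75 ln(0.6092)
  = −0.75 × (-0.495609) = 0.371707 substitutions/site.
Under a molecular clock d = 2μt, so t = d/(2μ) = 0.371707 / (2 × 5.1 × 10^-9) = 36.44 million years.

36.44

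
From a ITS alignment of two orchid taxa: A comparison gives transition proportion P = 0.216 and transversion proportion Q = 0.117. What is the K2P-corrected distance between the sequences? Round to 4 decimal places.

Under the Kimura two-parameter model, d = −½ ln(1 − 2P − Q) − ¼ ln(1 − 2Q).
1 − 2P − Q = 0.451, giving −½ ln(0.451) = 0.398144.
1 − 2Q = 0.766, giving −¼ ln(0.766) = 0.066643.
d = 0.398144 + 0.066643 = 0.464787.

0.4648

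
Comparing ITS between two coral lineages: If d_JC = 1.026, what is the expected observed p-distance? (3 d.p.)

0.559

p = (3/4)(1 − e^(−4d/3)) = 0.75 × (1 − e^(-1.368)) = 0.75 × (1 − 0.254616) = 0.559038.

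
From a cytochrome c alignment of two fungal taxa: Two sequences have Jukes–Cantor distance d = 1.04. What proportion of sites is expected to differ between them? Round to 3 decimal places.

0.563

p = (3/4)(1 − e^(−4d/3)) = 0.75 × (1 − e^(-1.386667)) = 0.75 × (1 − 0.249907) = 0.562570.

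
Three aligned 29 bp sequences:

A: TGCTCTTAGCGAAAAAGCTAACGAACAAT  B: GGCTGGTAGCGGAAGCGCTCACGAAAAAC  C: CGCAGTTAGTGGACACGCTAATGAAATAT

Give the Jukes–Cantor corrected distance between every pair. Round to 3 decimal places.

d(A,B) = 0.401, d(A,C) = 0.462, d(B,C) = 0.462

A–B: 9/29 sites differ → p ≈ 0.310345, d = −0.75 ln(1 − 0.413793) = 0.400562 ≈ 0.401.
A–C: 10/29 sites differ → p ≈ 0.344828, d = −0.75 ln(1 − 0.459771) = 0.461822 ≈ 0.462.
B–C: 10/29 sites differ → p ≈ 0.344828, d = −0.75 ln(1 − 0.459771) = 0.461822 ≈ 0.462.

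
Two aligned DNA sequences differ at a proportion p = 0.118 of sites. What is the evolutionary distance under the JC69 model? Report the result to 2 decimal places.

d = −(3/4) ln(1 − 4p/3) = −0.75 ln(1 − 0.157333) = −0.75 ln(0.842667)
  = −0.75 × (-0.171183) = 0.128387 substitutions/site.

0.13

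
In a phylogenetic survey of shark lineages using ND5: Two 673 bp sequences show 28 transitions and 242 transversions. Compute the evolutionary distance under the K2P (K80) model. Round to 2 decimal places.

0.61

P = 28/673 ≈ 0.041605 and Q = 242/673 ≈ 0.359584.
Under the Kimura two-parameter model, d = −½ ln(1 − 2P − Q) − ¼ ln(1 − 2Q).
1 − 2P − Q = 0.557206, giving −½ ln(0.557206) = 0.292410.
1 − 2Q = 0.280832, giving −¼ ln(0.280832) = 0.317500.
d = 0.292410 + 0.317500 = 0.609910.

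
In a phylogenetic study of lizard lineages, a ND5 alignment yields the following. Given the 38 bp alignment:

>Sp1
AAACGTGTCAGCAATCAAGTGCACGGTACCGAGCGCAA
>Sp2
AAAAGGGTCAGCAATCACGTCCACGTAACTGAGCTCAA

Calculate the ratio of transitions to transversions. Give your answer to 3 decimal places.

Transitions are A↔G and C↔T; transversions are all other mismatches.
Transitions: 1. Transversions: 7.
R = 1/7 = 0.142857… ≈ 0.143 (to 3 d.p.).

0.143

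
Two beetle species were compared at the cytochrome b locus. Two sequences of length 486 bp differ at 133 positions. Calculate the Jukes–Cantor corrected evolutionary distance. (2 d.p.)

p = 133/486 ≈ 0.273663.
d = −(3/4) ln(1 − 4p/3) = −0.75 ln(1 − 0.364884) = −0.75 ln(0.635116)
  = −0.75 × (-0.453948) = 0.340461 substitutions/site.

0.34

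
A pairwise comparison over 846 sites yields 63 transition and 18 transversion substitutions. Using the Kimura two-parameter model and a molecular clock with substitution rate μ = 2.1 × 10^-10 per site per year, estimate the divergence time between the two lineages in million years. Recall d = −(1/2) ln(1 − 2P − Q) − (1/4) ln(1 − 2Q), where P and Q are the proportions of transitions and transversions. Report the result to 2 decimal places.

P = 63/846 ≈ 0.074468 and Q = 18/846 ≈ 0.021277.
Under the Kimura two-parameter model, d = −½ ln(1 − 2P − Q) − ¼ ln(1 − 2Q).
1 − 2P − Q = 0.829787, giving −½ ln(0.829787) = 0.093293.
1 − 2Q = 0.957446, giving −¼ ln(0.957446) = 0.010871.
d = 0.093293 + 0.010871 = 0.104164.
Under a molecular clock d = 2μt, so t = d/(2μ) = 0.104164 / (2 × 2.1 × 10^-10) = 248.01 million years.

248.01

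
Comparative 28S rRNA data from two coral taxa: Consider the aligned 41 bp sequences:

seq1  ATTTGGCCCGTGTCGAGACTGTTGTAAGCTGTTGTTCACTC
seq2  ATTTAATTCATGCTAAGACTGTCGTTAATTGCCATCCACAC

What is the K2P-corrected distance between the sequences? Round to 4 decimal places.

0.7838

Of 41 sites, 15 differences are transitions and 2 are transversions, so P = 15/41 ≈ 0.365854 and Q = 2/41 ≈ 0.04878.
Under the Kimura two-parameter model, d = −½ ln(1 − 2P − Q) − ¼ ln(1 − 2Q).
1 − 2P − Q = 0.219512, giving −½ ln(0.219512) = 0.758174.
1 − 2Q = 0.90244, giving −¼ ln(0.90244) = 0.025663.
d = 0.758174 + 0.025663 = 0.783837.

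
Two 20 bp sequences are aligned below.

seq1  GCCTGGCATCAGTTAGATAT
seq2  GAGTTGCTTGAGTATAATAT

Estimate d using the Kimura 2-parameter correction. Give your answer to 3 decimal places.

0.600

Of 20 sites, 1 differences are transitions and 7 are transversions, so P = 1/20 = 0.05 and Q = 7/20 = 0.35.
Under the Kimura two-parameter model, d = −½ ln(1 − 2P − Q) − ¼ ln(1 − 2Q).
1 − 2P − Q = 0.55, giving −½ ln(0.55) = 0.298919.
1 − 2Q = 0.3, giving −¼ ln(0.3) = 0.300993.
d = 0.298919 + 0.300993 = 0.599912.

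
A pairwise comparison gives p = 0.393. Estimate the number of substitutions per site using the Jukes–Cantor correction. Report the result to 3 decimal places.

d = −(3/4) ln(1 − 4p/3) = −0.75 ln(1 − 0.524) = −0.75 ln(0.476)
  = −0.75 × (-0.742337) = 0.556753 substitutions/site.

0.557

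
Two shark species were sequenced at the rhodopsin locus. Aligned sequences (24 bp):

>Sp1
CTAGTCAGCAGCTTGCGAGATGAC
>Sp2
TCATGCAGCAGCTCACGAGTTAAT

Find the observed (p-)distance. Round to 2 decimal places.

The sequences differ at 9 of 24 positions (sites 1, 2, 4, 5, 14, 15, 20, 22, 24).
p = 9/24 = 0.375 ≈ 0.38 (to 2 d.p.).

0.38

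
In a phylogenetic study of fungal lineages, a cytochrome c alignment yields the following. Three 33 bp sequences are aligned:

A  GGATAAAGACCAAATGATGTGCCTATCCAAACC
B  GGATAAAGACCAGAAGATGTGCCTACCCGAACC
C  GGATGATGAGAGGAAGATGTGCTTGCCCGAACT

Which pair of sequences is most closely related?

A and B

A–B: 4/33 differ, p = 0.121, d = 0.132.
A–C: 12/33 differ, p = 0.364, d = 0.497.
B–C: 8/33 differ, p = 0.242, d = 0.293.
The smallest distance is between A and B.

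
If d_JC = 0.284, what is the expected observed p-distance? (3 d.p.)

0.236

p = (3/4)(1 − e^(−4d/3)) = 0.75 × (1 − e^(-0.378667)) = 0.75 × (1 − 0.684774) = 0.236420.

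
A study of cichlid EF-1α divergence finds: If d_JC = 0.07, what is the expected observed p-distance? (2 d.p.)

p = (3/4)(1 − e^(−4d/3)) = 0.75 × (1 − e^(-0.093333)) = 0.75 × (1 − 0.910890) = 0.066833.

0.07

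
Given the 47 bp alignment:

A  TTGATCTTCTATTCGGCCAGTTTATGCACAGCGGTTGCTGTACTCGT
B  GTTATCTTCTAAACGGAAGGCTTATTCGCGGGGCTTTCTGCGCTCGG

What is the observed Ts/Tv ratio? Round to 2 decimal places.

Transitions are A↔G and C↔T; transversions are all other mismatches.
Transitions: 6. Transversions: 11.
R = 6/11 = 0.545454… ≈ 0.55 (to 2 d.p.).

0.55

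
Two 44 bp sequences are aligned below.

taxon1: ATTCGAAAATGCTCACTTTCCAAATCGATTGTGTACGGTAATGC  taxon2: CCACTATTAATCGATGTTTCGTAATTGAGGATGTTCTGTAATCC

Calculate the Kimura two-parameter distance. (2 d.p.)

0.82

Of 44 sites, 3 differences are transitions and 18 are transversions, so P = 3/44 ≈ 0.068182 and Q = 18/44 ≈ 0.409091.
Under the Kimura two-parameter model, d = −½ ln(1 − 2P − Q) − ¼ ln(1 − 2Q).
1 − 2P − Q = 0.454545, giving −½ ln(0.454545) = 0.394229.
1 − 2Q = 0.181818, giving −¼ ln(0.181818) = 0.426187.
d = 0.394229 + 0.426187 = 0.820416.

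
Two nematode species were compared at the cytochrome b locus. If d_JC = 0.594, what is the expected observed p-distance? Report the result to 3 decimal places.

p = (3/4)(1 − e^(−4d/3)) = 0.75 × (1 − e^(-0.792)) = 0.75 × (1 − 0.452938) = 0.410297.

0.410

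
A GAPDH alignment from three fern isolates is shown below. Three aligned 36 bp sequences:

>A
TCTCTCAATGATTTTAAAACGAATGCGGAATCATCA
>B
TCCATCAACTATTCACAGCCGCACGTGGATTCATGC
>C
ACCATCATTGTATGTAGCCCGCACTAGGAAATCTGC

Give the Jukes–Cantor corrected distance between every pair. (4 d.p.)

d(A,B) = 0.6082, d(A,C) = 0.9123, d(B,C) = 0.7449

A–B: 15/36 sites differ → p ≈ 0.416667, d = −0.75 ln(1 − 0.555556) = 0.608198 ≈ 0.6082.
A–C: 19/36 sites differ → p ≈ 0.527778, d = −0.75 ln(1 − 0.703704) = 0.912297 ≈ 0.9123.
B–C: 17/36 sites differ → p ≈ 0.472222, d = −0.75 ln(1 − 0.629629) = 0.744938 ≈ 0.7449.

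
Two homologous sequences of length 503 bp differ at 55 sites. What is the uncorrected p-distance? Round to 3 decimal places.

p = 55/503 = 0.109343… ≈ 0.109 (to 3 d.p.).

0.109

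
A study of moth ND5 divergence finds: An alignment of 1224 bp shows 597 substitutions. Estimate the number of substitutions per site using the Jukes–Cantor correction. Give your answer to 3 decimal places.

p = 597/1224 ≈ 0.487745.
d = −(3/4) ln(1 − 4p/3) = −0.75 ln(1 − 0.650327) = −0.75 ln(0.349673)
  = −0.75 × (-1.050757) = 0.788068 substitutions/site.

0.788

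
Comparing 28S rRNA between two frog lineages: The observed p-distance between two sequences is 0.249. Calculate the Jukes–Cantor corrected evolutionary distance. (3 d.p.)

0.303

d = −(3/4) ln(1 − 4p/3) = −0.75 ln(1 − 0.332) = −0.75 ln(0.668)
  = −0.75 × (-0.403467) = 0.302600 substitutions/site.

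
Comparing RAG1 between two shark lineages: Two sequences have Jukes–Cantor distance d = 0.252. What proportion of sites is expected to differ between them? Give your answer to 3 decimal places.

0.214

p = (3/4)(1 − e^(−4d/3)) = 0.75 × (1 − e^(-0.336)) = 0.75 × (1 − 0.714623) = 0.214033.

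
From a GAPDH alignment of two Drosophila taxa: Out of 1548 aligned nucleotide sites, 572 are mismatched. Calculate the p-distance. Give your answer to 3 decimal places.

p = 572/1548 = 0.369509… ≈ 0.370 (to 3 d.p.).

0.370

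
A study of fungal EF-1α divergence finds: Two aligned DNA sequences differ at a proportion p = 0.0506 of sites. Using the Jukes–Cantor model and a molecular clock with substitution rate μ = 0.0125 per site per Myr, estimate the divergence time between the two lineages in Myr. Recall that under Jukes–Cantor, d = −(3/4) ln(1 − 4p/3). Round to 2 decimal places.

2.10

d = −(3/4) ln(1 − 4p/3) = −0.75 ln(1 − 0.067467) = −0.75 ln(0.932533)
  = −0.75 × (-0.069851) = 0.052388 substitutions/site.
Under a molecular clock d = 2μt, so t = d/(2μ) = 0.052388 / (2 × 0.0125) = 2.10 Myr.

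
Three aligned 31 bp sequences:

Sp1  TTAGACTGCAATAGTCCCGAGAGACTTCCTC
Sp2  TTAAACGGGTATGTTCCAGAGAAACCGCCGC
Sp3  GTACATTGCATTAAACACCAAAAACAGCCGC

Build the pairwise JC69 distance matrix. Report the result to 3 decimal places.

Sp1–Sp2: 11/31 sites differ → p ≈ 0.354839, d = −0.75 ln(1 − 0.473119) = 0.480585 ≈ 0.481.
Sp1–Sp3: 13/31 sites differ → p ≈ 0.419355, d = −0.75 ln(1 − 0.55914) = 0.614271 ≈ 0.614.
Sp2–Sp3: 15/31 sites differ → p ≈ 0.483871, d = −0.75 ln(1 − 0.645161) = 0.777068 ≈ 0.777.

d(Sp1,Sp2) = 0.481, d(Sp1,Sp3) = 0.614, d(Sp2,Sp3) = 0.777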